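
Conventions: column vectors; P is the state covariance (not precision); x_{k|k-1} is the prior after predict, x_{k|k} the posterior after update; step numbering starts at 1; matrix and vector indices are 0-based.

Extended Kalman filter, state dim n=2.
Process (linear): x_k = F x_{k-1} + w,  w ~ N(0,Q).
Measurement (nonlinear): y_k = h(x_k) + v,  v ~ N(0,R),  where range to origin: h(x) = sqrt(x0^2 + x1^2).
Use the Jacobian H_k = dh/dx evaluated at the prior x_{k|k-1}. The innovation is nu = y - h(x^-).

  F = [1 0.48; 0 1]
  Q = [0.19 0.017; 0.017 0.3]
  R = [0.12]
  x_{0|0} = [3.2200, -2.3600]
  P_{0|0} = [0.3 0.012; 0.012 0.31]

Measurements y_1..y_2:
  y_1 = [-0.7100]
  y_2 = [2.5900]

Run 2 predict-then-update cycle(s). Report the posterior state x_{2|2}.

x_post = [2.2011, 1.1610]

step 1: x^-=[2.0872, -2.3600]  P^-=[0.5729 0.1778; 0.1778 0.6100]  H_jac=[0.6625 -0.7491]  S=[0.5373]  K=[0.4586; -0.6312]  nu=[-3.8606]  x^+=[0.3168, 0.0769]  P^+=[0.4600 0.3333; 0.3333 0.3959]
step 2: x^-=[0.3537, 0.0769]  P^-=[1.0612 0.5404; 0.5404 0.6959]  H_jac=[0.9772 0.2125]  S=[1.3891]  K=[0.8291; 0.4866]  nu=[2.2280]  x^+=[2.2011, 1.1610]  P^+=[0.1062 -0.0201; -0.0201 0.3670]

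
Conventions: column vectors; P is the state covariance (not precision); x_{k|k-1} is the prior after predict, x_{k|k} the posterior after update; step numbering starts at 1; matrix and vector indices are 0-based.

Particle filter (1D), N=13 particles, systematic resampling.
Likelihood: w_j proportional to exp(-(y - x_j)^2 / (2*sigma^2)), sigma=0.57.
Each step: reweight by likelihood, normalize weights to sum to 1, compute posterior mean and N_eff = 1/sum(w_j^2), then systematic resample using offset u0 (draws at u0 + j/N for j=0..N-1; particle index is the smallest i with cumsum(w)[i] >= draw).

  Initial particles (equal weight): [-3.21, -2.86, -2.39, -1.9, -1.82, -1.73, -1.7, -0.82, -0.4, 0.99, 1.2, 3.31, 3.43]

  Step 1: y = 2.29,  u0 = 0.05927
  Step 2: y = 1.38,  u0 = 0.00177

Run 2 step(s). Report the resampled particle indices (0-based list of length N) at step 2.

step 1: w=[0.0000, 0.0000, 0.0000, 0.0000, 0.0000, 0.0000, 0.0000, 0.0000, 0.0000, 0.1298, 0.2809, 0.3526, 0.2366]  mean=2.4445  Neff=3.6217  idx=[9, 10, 10, 10, 10, 11, 11, 11, 11, 11, 12, 12, 12]
step 2: w=[0.1714, 0.2060, 0.2060, 0.2060, 0.2060, 0.0007, 0.0007, 0.0007, 0.0007, 0.0007, 0.0003, 0.0003, 0.0003]  mean=1.1737  Neff=5.0211  idx=[0, 0, 0, 1, 1, 2, 2, 2, 3, 3, 3, 4, 4]

resampled_idx = [0, 0, 0, 1, 1, 2, 2, 2, 3, 3, 3, 4, 4]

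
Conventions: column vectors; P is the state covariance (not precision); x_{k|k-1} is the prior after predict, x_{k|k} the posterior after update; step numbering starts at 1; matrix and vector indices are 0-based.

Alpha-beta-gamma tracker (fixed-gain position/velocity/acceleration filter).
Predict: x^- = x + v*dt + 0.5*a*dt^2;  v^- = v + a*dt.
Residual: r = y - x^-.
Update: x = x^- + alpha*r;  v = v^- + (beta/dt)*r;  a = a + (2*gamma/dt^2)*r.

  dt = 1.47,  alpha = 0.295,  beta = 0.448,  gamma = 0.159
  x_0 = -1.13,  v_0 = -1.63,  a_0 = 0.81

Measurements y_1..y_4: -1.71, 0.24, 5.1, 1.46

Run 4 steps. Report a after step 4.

a_post = 0.0652

step 1: x_pred=-2.6509  r=0.9409  x^+=-2.3734  v^+=-0.1525  a^+=0.9485
step 2: x_pred=-1.5728  r=1.8128  x^+=-1.0380  v^+=1.7942  a^+=1.2152
step 3: x_pred=2.9124  r=2.1876  x^+=3.5578  v^+=4.2473  a^+=1.5372
step 4: x_pred=11.4621  r=-10.0021  x^+=8.5115  v^+=3.4587  a^+=0.0652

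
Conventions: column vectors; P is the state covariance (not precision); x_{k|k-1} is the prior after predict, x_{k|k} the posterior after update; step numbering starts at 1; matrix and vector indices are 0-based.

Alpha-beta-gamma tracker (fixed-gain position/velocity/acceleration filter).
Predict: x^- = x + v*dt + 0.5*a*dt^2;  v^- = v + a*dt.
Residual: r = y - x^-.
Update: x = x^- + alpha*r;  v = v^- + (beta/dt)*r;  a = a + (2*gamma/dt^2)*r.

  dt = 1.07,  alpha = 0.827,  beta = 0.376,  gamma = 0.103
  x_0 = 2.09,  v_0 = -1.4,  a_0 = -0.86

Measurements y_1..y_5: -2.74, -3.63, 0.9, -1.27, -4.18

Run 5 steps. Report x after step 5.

step 1: x_pred=0.0997  r=-2.8397  x^+=-2.2487  v^+=-3.3181  a^+=-1.3709
step 2: x_pred=-6.5839  r=2.9539  x^+=-4.1410  v^+=-3.7470  a^+=-0.8395
step 3: x_pred=-8.6308  r=9.5308  x^+=-0.7488  v^+=-1.2960  a^+=0.8754
step 4: x_pred=-1.6345  r=0.3645  x^+=-1.3331  v^+=-0.2313  a^+=0.9410
step 5: x_pred=-1.0419  r=-3.1381  x^+=-3.6371  v^+=-0.3272  a^+=0.3764

x_post = -3.6371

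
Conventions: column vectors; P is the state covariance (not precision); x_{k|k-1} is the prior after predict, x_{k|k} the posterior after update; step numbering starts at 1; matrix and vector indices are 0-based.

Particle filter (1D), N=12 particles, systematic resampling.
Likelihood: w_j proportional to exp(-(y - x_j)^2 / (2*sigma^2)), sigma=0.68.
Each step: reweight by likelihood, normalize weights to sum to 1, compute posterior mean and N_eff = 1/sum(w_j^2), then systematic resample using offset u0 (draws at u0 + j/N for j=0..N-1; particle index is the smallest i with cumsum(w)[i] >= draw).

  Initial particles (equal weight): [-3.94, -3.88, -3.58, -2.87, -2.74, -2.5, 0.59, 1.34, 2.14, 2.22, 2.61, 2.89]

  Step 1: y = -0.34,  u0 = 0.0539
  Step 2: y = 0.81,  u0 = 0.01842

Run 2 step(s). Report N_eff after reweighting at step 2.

N_eff = 11.9532

step 1: w=[0.0000, 0.0000, 0.0000, 0.0022, 0.0044, 0.0143, 0.8695, 0.1047, 0.0029, 0.0019, 0.0002, 0.0000]  mean=0.6101  Neff=1.3034  idx=[6, 6, 6, 6, 6, 6, 6, 6, 6, 6, 6, 7]
step 2: w=[0.0849, 0.0849, 0.0849, 0.0849, 0.0849, 0.0849, 0.0849, 0.0849, 0.0849, 0.0849, 0.0849, 0.0660]  mean=0.6395  Neff=11.9532  idx=[0, 1, 2, 3, 4, 5, 6, 7, 8, 9, 10, 11]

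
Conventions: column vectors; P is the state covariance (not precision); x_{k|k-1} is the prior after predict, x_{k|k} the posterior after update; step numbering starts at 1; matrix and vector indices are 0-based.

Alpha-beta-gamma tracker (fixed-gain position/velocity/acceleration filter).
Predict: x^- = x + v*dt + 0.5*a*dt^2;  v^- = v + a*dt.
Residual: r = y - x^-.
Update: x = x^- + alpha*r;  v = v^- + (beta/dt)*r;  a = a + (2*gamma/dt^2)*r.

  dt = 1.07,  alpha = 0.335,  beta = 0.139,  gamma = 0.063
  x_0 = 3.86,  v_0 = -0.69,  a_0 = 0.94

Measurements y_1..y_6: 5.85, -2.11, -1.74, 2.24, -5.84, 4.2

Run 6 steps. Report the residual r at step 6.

resid = 6.8771

step 1: x_pred=3.6598  r=2.1902  x^+=4.3935  v^+=0.6003  a^+=1.1810
step 2: x_pred=5.7119  r=-7.8219  x^+=3.0916  v^+=0.8479  a^+=0.3202
step 3: x_pred=4.1822  r=-5.9222  x^+=2.1982  v^+=0.4212  a^+=-0.3315
step 4: x_pred=2.4591  r=-0.2191  x^+=2.3857  v^+=0.0380  a^+=-0.3557
step 5: x_pred=2.2228  r=-8.0628  x^+=-0.4783  v^+=-1.3900  a^+=-1.2430
step 6: x_pred=-2.6771  r=6.8771  x^+=-0.3733  v^+=-1.8266  a^+=-0.4861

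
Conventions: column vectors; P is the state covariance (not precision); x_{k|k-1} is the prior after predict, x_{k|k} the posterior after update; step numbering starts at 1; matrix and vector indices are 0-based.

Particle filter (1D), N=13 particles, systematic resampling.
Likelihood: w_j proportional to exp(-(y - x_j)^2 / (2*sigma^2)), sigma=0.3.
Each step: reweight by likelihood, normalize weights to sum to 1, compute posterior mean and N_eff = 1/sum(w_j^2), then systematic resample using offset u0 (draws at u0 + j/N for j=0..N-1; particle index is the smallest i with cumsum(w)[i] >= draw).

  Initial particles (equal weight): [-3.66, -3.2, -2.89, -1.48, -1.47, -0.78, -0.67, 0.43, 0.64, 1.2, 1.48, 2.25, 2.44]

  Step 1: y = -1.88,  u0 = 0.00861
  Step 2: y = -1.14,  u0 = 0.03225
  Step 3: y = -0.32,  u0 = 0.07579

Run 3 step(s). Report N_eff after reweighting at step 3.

N_eff = 12.9466

step 1: w=[0.0000, 0.0001, 0.0043, 0.5081, 0.4857, 0.0015, 0.0004, 0.0000, 0.0000, 0.0000, 0.0000, 0.0000, 0.0000]  mean=-1.4800  Neff=2.0239  idx=[3, 3, 3, 3, 3, 3, 3, 4, 4, 4, 4, 4, 4]
step 2: w=[0.0756, 0.0756, 0.0756, 0.0756, 0.0756, 0.0756, 0.0756, 0.0785, 0.0785, 0.0785, 0.0785, 0.0785, 0.0785]  mean=-1.4753  Neff=12.9955  idx=[0, 1, 2, 3, 4, 5, 6, 7, 8, 9, 10, 11, 12]
step 3: w=[0.0724, 0.0724, 0.0724, 0.0724, 0.0724, 0.0724, 0.0724, 0.0823, 0.0823, 0.0823, 0.0823, 0.0823, 0.0823]  mean=-1.4751  Neff=12.9466  idx=[1, 2, 3, 4, 5, 6, 7, 8, 9, 10, 11, 12, 12]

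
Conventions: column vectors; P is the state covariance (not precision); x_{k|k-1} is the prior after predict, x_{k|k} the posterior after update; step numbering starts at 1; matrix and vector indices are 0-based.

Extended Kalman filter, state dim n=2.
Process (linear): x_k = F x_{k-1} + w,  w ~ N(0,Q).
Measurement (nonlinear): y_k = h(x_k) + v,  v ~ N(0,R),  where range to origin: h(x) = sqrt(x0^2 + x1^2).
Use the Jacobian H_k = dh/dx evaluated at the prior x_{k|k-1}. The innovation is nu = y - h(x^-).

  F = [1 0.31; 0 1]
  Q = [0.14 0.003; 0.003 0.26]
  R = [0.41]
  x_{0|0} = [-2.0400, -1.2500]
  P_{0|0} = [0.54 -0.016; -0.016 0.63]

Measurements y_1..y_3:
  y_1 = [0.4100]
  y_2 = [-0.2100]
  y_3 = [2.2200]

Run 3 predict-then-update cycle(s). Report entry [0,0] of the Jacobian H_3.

step 1: x^-=[-2.4275, -1.2500]  P^-=[0.7306 0.1823; 0.1823 0.8900]  H_jac=[-0.8891 -0.4578]  S=[1.3224]  K=[-0.5543; -0.4307]  nu=[-2.3204]  x^+=[-1.1413, -0.2507]  P^+=[0.3243 -0.1334; -0.1334 0.6447]
step 2: x^-=[-1.2190, -0.2507]  P^-=[0.4436 0.0695; 0.0695 0.9047]  H_jac=[-0.9795 -0.2014]  S=[0.8997]  K=[-0.4985; -0.2782]  nu=[-1.4545]  x^+=[-0.4940, 0.1540]  P^+=[0.2200 -0.0553; -0.0553 0.8351]
step 3: x^-=[-0.4462, 0.1540]  P^-=[0.4060 0.2066; 0.2066 1.0951]  H_jac=[-0.9453 0.3262]  S=[0.7619]  K=[-0.4153; 0.2125]  nu=[1.7479]  x^+=[-1.1721, 0.5253]  P^+=[0.2746 0.2738; 0.2738 1.0607]

H_jac[0,0] = -0.9453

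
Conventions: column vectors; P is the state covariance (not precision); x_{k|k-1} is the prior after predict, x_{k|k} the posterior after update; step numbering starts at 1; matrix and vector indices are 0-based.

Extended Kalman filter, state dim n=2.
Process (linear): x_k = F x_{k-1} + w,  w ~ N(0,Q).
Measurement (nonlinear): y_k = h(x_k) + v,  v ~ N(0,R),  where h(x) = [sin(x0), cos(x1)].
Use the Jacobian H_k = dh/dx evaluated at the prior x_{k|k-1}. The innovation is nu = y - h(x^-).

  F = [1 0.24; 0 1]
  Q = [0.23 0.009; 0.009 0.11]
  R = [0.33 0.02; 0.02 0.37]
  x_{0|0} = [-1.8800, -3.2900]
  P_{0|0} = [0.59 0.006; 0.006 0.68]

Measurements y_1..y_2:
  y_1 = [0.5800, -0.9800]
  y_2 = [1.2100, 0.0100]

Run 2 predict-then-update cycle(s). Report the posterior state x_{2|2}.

step 1: x^-=[-2.6696, -3.2900]  P^-=[0.8620 0.1782; 0.1782 0.7900]  H_jac=[-0.8907 0.0000; 0.0000 -0.1479]  S=[1.0138 0.0435; 0.0435 0.3873]  K=[-0.7580 0.0170; -0.1443 -0.2854]  nu=[1.0347, 0.0090]  x^+=[-3.4538, -3.4419]  P^+=[0.2805 0.0599; 0.0599 0.7338]
step 2: x^-=[-4.2798, -3.4419]  P^-=[0.5815 0.2450; 0.2450 0.8438]  H_jac=[-0.4192 0.0000; 0.0000 -0.2958]  S=[0.4322 0.0504; 0.0504 0.4438]  K=[-0.5523 -0.1006; -0.1744 -0.5425]  nu=[0.3021, 0.9653]  x^+=[-4.5438, -4.0183]  P^+=[0.4396 0.1632; 0.1632 0.6904]

x_post = [-4.5438, -4.0183]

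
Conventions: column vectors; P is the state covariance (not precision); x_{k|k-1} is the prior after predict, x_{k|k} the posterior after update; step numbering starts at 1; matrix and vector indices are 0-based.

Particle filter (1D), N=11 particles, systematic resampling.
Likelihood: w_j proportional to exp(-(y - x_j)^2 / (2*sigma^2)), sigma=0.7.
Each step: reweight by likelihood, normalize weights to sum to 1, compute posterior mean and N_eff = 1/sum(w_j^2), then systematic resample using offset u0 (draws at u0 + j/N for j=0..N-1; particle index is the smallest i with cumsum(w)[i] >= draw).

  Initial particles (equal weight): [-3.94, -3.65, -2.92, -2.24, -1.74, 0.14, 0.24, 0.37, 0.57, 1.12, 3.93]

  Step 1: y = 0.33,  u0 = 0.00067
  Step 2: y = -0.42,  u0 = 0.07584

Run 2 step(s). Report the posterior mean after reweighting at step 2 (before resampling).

step 1: w=[0.0000, 0.0000, 0.0000, 0.0003, 0.0028, 0.2171, 0.2234, 0.2249, 0.2124, 0.1191, 0.0000]  mean=0.4162  Neff=4.8330  idx=[4, 5, 5, 6, 6, 7, 7, 7, 8, 8, 9]
step 2: w=[0.0318, 0.1366, 0.1366, 0.1206, 0.1206, 0.0995, 0.0995, 0.0995, 0.0692, 0.0692, 0.0167]  mean=0.2489  Neff=9.3444  idx=[1, 1, 2, 3, 4, 4, 5, 6, 7, 8, 10]

post_mean = 0.2489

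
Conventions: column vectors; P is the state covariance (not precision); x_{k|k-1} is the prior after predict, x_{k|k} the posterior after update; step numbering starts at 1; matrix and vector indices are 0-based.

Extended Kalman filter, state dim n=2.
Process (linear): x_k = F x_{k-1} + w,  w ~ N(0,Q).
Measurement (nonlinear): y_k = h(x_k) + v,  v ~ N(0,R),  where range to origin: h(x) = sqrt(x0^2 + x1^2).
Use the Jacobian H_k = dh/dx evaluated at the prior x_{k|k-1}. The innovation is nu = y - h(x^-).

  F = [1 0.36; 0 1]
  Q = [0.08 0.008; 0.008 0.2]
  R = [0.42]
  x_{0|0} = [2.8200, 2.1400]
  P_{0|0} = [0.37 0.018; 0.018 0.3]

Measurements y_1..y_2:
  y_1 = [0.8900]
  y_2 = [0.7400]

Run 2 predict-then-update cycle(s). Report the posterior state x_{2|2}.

step 1: x^-=[3.5904, 2.1400]  P^-=[0.5018 0.1340; 0.1340 0.5000]  H_jac=[0.8590 0.5120]  S=[1.0392]  K=[0.4808; 0.3571]  nu=[-3.2898]  x^+=[2.0086, 0.9652]  P^+=[0.2616 -0.0444; -0.0444 0.3675]
step 2: x^-=[2.3561, 0.9652]  P^-=[0.3572 0.0959; 0.0959 0.5675]  H_jac=[0.9254 0.3791]  S=[0.8747]  K=[0.4195; 0.3474]  nu=[-1.8061]  x^+=[1.5985, 0.3378]  P^+=[0.2033 -0.0316; -0.0316 0.4619]

x_post = [1.5985, 0.3378]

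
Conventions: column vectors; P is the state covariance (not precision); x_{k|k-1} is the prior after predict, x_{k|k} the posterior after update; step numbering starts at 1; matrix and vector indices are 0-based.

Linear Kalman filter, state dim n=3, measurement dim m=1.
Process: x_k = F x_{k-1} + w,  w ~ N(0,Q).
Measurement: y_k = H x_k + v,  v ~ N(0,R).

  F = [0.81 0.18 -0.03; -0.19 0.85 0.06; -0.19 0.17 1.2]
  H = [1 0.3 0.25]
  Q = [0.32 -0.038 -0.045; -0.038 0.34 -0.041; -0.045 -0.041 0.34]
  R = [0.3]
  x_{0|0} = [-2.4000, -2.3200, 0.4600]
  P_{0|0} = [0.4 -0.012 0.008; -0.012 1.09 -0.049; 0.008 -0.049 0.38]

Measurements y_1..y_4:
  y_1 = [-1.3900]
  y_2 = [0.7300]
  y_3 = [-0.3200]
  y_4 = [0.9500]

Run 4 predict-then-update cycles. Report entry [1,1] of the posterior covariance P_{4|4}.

P_post[1,1] = 1.0149

step 1: x^-=[-2.3754, -1.4884, 0.6136]  P^-=[0.6147 0.0598 -0.0906; 0.0598 1.1420 0.1082; -0.0906 0.1082 0.9103]  S=[1.0812]  K=[0.5642; 0.3972; 0.1567]  nu=[1.2785]  x^+=[-1.6541, -0.9805, 0.8139]  P^+=[0.2706 -0.1825 -0.1862; -0.1825 0.9714 0.0409; -0.1862 0.0409 0.8837]
step 2: x^-=[-1.5407, -0.4703, 1.1243]  P^-=[0.4852 -0.0627 -0.2810; -0.0627 1.1222 0.2949; -0.2810 0.2949 1.7638]  S=[0.8625]  K=[0.4593; 0.4031; 0.2880]  nu=[2.1307]  x^+=[-0.5622, 0.3885, 1.7379]  P^+=[0.3033 -0.2224 -0.3951; -0.2224 0.9820 0.1948; -0.3951 0.1948 1.6923]
step 3: x^-=[-0.4376, 0.5413, 2.2583]  P^-=[0.5046 -0.1073 -0.4908; -0.1073 1.1673 0.5720; -0.4908 0.5720 3.0902]  S=[0.8788]  K=[0.3979; 0.4391; 0.5159]  nu=[-0.6094]  x^+=[-0.6800, 0.2737, 1.9439]  P^+=[0.3654 -0.2608 -0.6712; -0.2608 0.9978 0.3730; -0.6712 0.3730 2.8563]
step 4: x^-=[-0.5599, 0.4785, 2.5084]  P^-=[0.5472 -0.1593 -0.7781; -0.1593 1.2220 0.9175; -0.7781 0.9175 4.9702]  S=[0.9208]  K=[0.3311; 0.4742; 0.8033]  nu=[0.7392]  x^+=[-0.3151, 0.8291, 3.1023]  P^+=[0.4462 -0.3039 -1.0230; -0.3039 1.0149 0.5667; -1.0230 0.5667 4.3760]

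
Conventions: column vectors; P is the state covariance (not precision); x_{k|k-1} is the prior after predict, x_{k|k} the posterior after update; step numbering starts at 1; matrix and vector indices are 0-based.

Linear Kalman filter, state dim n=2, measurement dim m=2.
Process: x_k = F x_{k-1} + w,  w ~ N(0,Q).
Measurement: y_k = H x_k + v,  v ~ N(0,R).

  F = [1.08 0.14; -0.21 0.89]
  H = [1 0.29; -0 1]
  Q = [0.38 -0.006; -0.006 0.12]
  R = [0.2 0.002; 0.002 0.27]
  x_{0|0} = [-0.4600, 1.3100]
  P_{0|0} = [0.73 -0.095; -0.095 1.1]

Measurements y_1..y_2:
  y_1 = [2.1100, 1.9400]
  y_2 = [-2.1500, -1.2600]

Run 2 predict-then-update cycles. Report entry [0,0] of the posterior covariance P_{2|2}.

step 1: x^-=[-0.3134, 1.2625]  P^-=[1.2243 -0.1230; -0.1230 1.0590]  S=[1.4420 0.1861; 0.1861 1.3290]  K=[0.8516 -0.2118; 0.0253 0.7933]  nu=[2.0573, 0.6775]  x^+=[1.2951, 1.8520]  P^+=[0.1860 -0.0555; -0.0555 0.2142]
step 2: x^-=[1.6580, 1.3763]  P^-=[0.5844 -0.0732; -0.0732 0.3186]  S=[0.7687 0.0212; 0.0212 0.5886]  K=[0.7367 -0.1509; 0.0101 0.5410]  nu=[-4.2071, -2.6363]  x^+=[-1.0438, -0.0922]  P^+=[0.1584 -0.0393; -0.0393 0.1461]

P_post[0,0] = 0.1584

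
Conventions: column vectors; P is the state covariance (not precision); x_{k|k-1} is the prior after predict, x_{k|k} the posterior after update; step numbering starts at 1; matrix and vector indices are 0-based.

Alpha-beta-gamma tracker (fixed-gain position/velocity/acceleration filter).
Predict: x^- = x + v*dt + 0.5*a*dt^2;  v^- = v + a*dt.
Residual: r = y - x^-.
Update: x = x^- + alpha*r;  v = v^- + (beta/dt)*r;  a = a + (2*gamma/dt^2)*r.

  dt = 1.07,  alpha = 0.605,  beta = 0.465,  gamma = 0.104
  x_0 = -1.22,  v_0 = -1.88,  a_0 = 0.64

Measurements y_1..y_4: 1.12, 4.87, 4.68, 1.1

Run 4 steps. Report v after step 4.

step 1: x_pred=-2.8652  r=3.9852  x^+=-0.4542  v^+=0.5367  a^+=1.3640
step 2: x_pred=0.9009  r=3.9691  x^+=3.3022  v^+=3.7211  a^+=2.0851
step 3: x_pred=8.4774  r=-3.7974  x^+=6.1800  v^+=4.3019  a^+=1.3952
step 4: x_pred=11.5816  r=-10.4816  x^+=5.2403  v^+=1.2396  a^+=-0.5090

v_post = 1.2396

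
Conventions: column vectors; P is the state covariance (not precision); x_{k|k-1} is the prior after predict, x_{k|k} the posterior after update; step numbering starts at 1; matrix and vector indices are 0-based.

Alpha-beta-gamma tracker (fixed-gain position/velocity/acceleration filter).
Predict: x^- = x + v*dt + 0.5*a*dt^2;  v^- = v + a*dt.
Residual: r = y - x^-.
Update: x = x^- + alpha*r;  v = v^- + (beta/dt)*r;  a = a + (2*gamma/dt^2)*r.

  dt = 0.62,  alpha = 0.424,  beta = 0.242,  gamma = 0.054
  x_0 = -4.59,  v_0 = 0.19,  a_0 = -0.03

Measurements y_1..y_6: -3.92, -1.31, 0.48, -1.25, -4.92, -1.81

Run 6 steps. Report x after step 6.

x_post = -1.1834

step 1: x_pred=-4.4780  r=0.5580  x^+=-4.2414  v^+=0.3892  a^+=0.1268
step 2: x_pred=-3.9757  r=2.6657  x^+=-2.8455  v^+=1.5083  a^+=0.8757
step 3: x_pred=-1.7420  r=2.2220  x^+=-0.7999  v^+=2.9185  a^+=1.5000
step 4: x_pred=1.2979  r=-2.5479  x^+=0.2176  v^+=2.8540  a^+=0.7842
step 5: x_pred=2.1378  r=-7.0578  x^+=-0.8547  v^+=0.5854  a^+=-1.1988
step 6: x_pred=-0.7222  r=-1.0878  x^+=-1.1834  v^+=-0.5825  a^+=-1.5044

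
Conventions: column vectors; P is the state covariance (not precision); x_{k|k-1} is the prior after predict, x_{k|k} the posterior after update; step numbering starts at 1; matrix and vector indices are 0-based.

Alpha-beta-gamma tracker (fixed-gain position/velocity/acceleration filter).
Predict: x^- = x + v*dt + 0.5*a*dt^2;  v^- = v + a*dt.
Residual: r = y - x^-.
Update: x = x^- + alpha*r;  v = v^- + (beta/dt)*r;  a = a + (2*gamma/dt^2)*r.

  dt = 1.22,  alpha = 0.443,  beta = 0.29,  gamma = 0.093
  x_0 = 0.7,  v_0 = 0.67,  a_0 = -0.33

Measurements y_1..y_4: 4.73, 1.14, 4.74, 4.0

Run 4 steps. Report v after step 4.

step 1: x_pred=1.2718  r=3.4582  x^+=2.8038  v^+=1.0894  a^+=0.1022
step 2: x_pred=4.2089  r=-3.0689  x^+=2.8494  v^+=0.4846  a^+=-0.2814
step 3: x_pred=3.2312  r=1.5088  x^+=3.8996  v^+=0.5000  a^+=-0.0928
step 4: x_pred=4.4405  r=-0.4405  x^+=4.2453  v^+=0.2820  a^+=-0.1478

v_post = 0.2820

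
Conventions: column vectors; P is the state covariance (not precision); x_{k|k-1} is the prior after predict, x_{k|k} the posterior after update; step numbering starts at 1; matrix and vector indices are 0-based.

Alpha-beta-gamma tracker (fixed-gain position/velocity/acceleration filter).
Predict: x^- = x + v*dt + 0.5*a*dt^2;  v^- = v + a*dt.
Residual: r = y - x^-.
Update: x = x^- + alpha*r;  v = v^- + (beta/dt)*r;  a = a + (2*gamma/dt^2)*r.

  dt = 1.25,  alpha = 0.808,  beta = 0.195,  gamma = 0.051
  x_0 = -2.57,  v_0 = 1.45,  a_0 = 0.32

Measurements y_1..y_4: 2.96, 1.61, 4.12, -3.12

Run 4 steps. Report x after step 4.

x_post = -1.0362

step 1: x_pred=-0.5075  r=3.4675  x^+=2.2942  v^+=2.3909  a^+=0.5464
step 2: x_pred=5.7097  r=-4.0997  x^+=2.3972  v^+=2.4343  a^+=0.2787
step 3: x_pred=5.6578  r=-1.5378  x^+=4.4153  v^+=2.5428  a^+=0.1783
step 4: x_pred=7.7331  r=-10.8531  x^+=-1.0362  v^+=1.0727  a^+=-0.5302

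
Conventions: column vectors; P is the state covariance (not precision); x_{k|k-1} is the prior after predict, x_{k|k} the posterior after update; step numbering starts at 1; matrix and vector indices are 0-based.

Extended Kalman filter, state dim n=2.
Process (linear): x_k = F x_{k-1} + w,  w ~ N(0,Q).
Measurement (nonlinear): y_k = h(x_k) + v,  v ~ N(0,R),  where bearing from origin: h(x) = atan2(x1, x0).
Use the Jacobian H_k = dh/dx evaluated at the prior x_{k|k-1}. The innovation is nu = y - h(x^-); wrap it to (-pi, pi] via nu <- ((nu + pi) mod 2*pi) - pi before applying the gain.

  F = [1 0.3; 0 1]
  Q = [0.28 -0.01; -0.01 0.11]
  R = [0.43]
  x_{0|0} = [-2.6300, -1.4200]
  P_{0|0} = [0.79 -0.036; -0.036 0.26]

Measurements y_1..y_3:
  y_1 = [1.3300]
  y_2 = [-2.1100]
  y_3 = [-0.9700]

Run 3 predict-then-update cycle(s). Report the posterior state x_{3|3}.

step 1: x^-=[-3.0560, -1.4200]  P^-=[1.0718 0.0320; 0.0320 0.3700]  H_jac=[0.1250 -0.2691]  S=[0.4714]  K=[0.2660; -0.2027]  nu=[-2.2466]  x^+=[-3.6537, -0.9645]  P^+=[1.0384 0.0574; 0.0574 0.3506]
step 2: x^-=[-3.9431, -0.9645]  P^-=[1.3844 0.1526; 0.1526 0.4606]  H_jac=[0.0585 -0.2393]  S=[0.4568]  K=[0.0974; -0.2217]  nu=[0.7917]  x^+=[-3.8659, -1.1401]  P^+=[1.3801 0.1625; 0.1625 0.4382]
step 3: x^-=[-4.2079, -1.1401]  P^-=[1.7970 0.2839; 0.2839 0.5482]  H_jac=[0.0600 -0.2214]  S=[0.4558]  K=[0.0986; -0.2289]  nu=[1.9070]  x^+=[-4.0199, -1.5766]  P^+=[1.7926 0.2942; 0.2942 0.5243]

x_post = [-4.0199, -1.5766]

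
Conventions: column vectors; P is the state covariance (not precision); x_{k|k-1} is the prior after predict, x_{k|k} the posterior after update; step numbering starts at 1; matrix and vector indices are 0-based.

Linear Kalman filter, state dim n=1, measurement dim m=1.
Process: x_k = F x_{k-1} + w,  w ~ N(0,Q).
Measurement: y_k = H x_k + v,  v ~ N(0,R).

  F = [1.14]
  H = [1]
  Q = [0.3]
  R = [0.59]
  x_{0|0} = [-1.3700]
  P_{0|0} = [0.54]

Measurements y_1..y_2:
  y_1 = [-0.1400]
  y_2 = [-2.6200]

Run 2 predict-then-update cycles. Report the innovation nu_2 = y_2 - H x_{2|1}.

step 1: x^-=[-1.5618]  P^-=[1.0018]  S=[1.5918]  K=[0.6293]  nu=[1.4218]  x^+=[-0.6670]  P^+=[0.3713]
step 2: x^-=[-0.7604]  P^-=[0.7826]  S=[1.3726]  K=[0.5701]  nu=[-1.8596]  x^+=[-1.8206]  P^+=[0.3364]

innov = [-1.8596]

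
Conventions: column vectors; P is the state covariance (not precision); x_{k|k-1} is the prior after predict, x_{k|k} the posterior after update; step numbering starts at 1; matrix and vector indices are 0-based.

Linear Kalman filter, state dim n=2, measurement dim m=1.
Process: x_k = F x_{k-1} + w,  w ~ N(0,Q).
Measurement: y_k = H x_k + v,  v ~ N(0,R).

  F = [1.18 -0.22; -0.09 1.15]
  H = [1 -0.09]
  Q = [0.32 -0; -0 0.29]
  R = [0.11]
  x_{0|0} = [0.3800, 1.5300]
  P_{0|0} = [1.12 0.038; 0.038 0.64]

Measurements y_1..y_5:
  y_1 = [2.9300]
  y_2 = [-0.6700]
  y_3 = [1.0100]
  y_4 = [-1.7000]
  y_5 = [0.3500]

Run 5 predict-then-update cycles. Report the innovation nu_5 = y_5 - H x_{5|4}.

step 1: x^-=[0.1118, 1.7253]  P^-=[1.8907 -0.2285; -0.2285 1.1376]  S=[2.0511]  K=[0.9318; -0.1613]  nu=[2.9735]  x^+=[2.8826, 1.2455]  P^+=[0.1097 0.0798; 0.0798 1.0842]
step 2: x^-=[3.1275, 1.1729]  P^-=[0.4838 -0.1760; -0.1760 1.7082]  S=[0.6393]  K=[0.7815; -0.5159]  nu=[-3.6919]  x^+=[0.2422, 3.0775]  P^+=[0.0933 0.0817; 0.0817 1.5381]
step 3: x^-=[-0.3912, 3.5173]  P^-=[0.4820 -0.2866; -0.2866 2.3080]  S=[0.6622]  K=[0.7667; -0.7464]  nu=[1.7178]  x^+=[0.9258, 2.2351]  P^+=[0.0927 0.0924; 0.0924 1.9390]
step 4: x^-=[0.6008, 2.4871]  P^-=[0.4949 -0.3732; -0.3732 2.8360]  S=[0.6950]  K=[0.7604; -0.9042]  nu=[-2.0769]  x^+=[-0.9784, 4.3650]  P^+=[0.0931 0.1046; 0.1046 2.2678]
step 5: x^-=[-2.1149, 5.1078]  P^-=[0.5050 -0.4396; -0.4396 3.2683]  S=[0.7206]  K=[0.7557; -1.0182]  nu=[2.9246]  x^+=[0.0953, 2.1300]  P^+=[0.0935 0.1149; 0.1149 2.5212]

innov = [2.9246]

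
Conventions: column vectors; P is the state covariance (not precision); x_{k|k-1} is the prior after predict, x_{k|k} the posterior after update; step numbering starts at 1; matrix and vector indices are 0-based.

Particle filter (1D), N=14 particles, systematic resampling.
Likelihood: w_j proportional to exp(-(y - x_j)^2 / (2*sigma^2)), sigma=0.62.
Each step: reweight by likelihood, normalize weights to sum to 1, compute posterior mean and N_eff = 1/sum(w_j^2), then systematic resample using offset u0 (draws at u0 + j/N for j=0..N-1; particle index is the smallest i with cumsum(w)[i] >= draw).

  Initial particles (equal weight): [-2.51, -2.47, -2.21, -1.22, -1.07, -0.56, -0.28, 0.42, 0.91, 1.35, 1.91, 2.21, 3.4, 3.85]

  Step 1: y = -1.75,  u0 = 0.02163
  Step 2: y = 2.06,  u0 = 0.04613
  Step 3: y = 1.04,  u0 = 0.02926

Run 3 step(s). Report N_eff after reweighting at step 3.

step 1: w=[0.1473, 0.1590, 0.2370, 0.2166, 0.1711, 0.0495, 0.0188, 0.0007, 0.0000, 0.0000, 0.0000, 0.0000, 0.0000, 0.0000]  mean=-1.7663  Neff=5.4898  idx=[0, 0, 1, 1, 2, 2, 2, 2, 3, 3, 3, 4, 4, 5]
step 2: w=[0.0000, 0.0000, 0.0000, 0.0000, 0.0000, 0.0000, 0.0000, 0.0000, 0.0059, 0.0059, 0.0059, 0.0207, 0.0207, 0.9407]  mean=-0.5929  Neff=1.1288  idx=[12, 13, 13, 13, 13, 13, 13, 13, 13, 13, 13, 13, 13, 13]
step 3: w=[0.0065, 0.0764, 0.0764, 0.0764, 0.0764, 0.0764, 0.0764, 0.0764, 0.0764, 0.0764, 0.0764, 0.0764, 0.0764, 0.0764]  mean=-0.5633  Neff=13.1639  idx=[1, 2, 3, 4, 5, 5, 6, 7, 8, 9, 10, 11, 12, 13]

N_eff = 13.1639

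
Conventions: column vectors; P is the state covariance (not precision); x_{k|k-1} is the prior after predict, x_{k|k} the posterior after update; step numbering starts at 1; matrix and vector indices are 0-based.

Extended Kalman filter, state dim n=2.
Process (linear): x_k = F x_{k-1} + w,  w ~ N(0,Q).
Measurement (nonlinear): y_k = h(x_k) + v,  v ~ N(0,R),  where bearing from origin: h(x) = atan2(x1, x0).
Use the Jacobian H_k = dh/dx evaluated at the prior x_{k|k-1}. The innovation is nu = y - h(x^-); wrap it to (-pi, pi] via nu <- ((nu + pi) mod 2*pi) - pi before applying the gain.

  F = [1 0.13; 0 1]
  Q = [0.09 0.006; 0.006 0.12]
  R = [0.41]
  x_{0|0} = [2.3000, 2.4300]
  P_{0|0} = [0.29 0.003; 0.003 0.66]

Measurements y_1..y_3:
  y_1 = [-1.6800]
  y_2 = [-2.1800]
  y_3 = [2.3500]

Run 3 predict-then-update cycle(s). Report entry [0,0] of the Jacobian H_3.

step 1: x^-=[2.6159, 2.4300]  P^-=[0.3919 0.0948; 0.0948 0.7800]  H_jac=[-0.1906 0.2052]  S=[0.4497]  K=[-0.1229; 0.3158]  nu=[-2.4286]  x^+=[2.9143, 1.6632]  P^+=[0.3851 0.1122; 0.1122 0.7352]
step 2: x^-=[3.1305, 1.6632]  P^-=[0.5168 0.2138; 0.2138 0.8552]  H_jac=[-0.1323 0.2491]  S=[0.4580]  K=[-0.0330; 0.4033]  nu=[-2.6683]  x^+=[3.2187, 0.5869]  P^+=[0.5163 0.2199; 0.2199 0.7807]
step 3: x^-=[3.2950, 0.5869]  P^-=[0.6766 0.3274; 0.3274 0.9007]  H_jac=[-0.0524 0.2942]  S=[0.4797]  K=[0.1269; 0.5165]  nu=[2.1737]  x^+=[3.5707, 1.7097]  P^+=[0.6689 0.2960; 0.2960 0.7727]

H_jac[0,0] = -0.0524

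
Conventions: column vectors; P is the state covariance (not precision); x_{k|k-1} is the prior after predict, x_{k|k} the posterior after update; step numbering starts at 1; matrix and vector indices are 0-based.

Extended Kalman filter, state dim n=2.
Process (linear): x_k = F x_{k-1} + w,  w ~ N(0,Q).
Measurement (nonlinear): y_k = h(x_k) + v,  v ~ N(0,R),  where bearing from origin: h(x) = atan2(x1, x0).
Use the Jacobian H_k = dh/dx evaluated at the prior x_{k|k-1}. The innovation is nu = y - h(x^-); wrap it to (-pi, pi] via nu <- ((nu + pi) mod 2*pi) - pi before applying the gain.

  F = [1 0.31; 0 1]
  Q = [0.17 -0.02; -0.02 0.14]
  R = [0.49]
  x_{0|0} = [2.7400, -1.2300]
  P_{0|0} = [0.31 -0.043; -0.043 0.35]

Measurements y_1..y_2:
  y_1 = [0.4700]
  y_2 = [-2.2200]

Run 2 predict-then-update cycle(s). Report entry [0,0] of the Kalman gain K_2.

step 1: x^-=[2.3587, -1.2300]  P^-=[0.4870 0.0455; 0.0455 0.4900]  H_jac=[0.1738 0.3333]  S=[0.5644]  K=[0.1768; 0.3034]  nu=[0.9507]  x^+=[2.5268, -0.9416]  P^+=[0.4693 0.0152; 0.0152 0.4381]
step 2: x^-=[2.2349, -0.9416]  P^-=[0.6909 0.1310; 0.1310 0.5781]  H_jac=[0.1601 0.3800]  S=[0.6071]  K=[0.2642; 0.3964]  nu=[-1.8213]  x^+=[1.7538, -1.6634]  P^+=[0.6485 0.0674; 0.0674 0.4827]

K[0,0] = 0.2642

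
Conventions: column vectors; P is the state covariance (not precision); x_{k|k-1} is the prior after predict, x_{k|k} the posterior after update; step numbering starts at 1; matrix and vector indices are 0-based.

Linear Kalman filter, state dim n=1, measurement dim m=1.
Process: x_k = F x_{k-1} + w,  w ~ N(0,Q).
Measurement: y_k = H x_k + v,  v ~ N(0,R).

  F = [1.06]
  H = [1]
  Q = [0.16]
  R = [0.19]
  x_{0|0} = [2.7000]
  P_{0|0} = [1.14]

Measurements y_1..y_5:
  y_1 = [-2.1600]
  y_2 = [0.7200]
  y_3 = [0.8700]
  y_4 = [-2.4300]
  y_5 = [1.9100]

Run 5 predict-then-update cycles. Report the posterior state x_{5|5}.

x_post = [0.6196]

step 1: x^-=[2.8620]  P^-=[1.4409]  S=[1.6309]  K=[0.8835]  nu=[-5.0220]  x^+=[-1.5749]  P^+=[0.1679]
step 2: x^-=[-1.6694]  P^-=[0.3486]  S=[0.5386]  K=[0.6472]  nu=[2.3894]  x^+=[-0.1229]  P^+=[0.1230]
step 3: x^-=[-0.1303]  P^-=[0.2982]  S=[0.4882]  K=[0.6108]  nu=[1.0003]  x^+=[0.4807]  P^+=[0.1161]
step 4: x^-=[0.5095]  P^-=[0.2904]  S=[0.4804]  K=[0.6045]  nu=[-2.9395]  x^+=[-1.2674]  P^+=[0.1149]
step 5: x^-=[-1.3434]  P^-=[0.2890]  S=[0.4790]  K=[0.6034]  nu=[3.2534]  x^+=[0.6196]  P^+=[0.1146]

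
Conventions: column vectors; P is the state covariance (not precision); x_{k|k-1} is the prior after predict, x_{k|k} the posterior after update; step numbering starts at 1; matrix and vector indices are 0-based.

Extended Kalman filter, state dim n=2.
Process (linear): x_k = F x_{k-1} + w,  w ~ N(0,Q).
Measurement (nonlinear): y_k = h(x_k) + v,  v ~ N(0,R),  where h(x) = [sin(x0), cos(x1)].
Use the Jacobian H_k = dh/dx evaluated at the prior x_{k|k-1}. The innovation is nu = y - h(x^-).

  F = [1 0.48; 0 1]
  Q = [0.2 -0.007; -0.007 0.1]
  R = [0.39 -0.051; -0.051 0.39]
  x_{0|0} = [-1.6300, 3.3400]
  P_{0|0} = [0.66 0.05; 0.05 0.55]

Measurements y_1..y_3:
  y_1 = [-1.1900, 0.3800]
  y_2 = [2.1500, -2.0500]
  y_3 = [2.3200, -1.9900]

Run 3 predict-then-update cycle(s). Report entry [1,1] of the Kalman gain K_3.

K[1,1] = 0.2044

step 1: x^-=[-0.0268, 3.3400]  P^-=[1.0347 0.3070; 0.3070 0.6500]  H_jac=[0.9996 0.0000; 0.0000 0.1971]  S=[1.4240 0.0095; 0.0095 0.4153]  K=[0.7255 0.1291; 0.2135 0.3037]  nu=[-1.1632, 1.3604]  x^+=[-0.6950, 3.5048]  P^+=[0.2765 0.0678; 0.0678 0.5456]
step 2: x^-=[0.9872, 3.5048]  P^-=[0.6673 0.3227; 0.3227 0.6456]  H_jac=[0.5510 0.0000; 0.0000 0.3552]  S=[0.5926 0.0122; 0.0122 0.4715]  K=[0.6158 0.2272; 0.2902 0.4789]  nu=[1.3155, -1.1152]  x^+=[1.5439, 3.3524]  P^+=[0.4148 0.1611; 0.1611 0.4841]
step 3: x^-=[3.1530, 3.3524]  P^-=[0.8810 0.3865; 0.3865 0.5841]  H_jac=[-0.9999 0.0000; 0.0000 0.2093]  S=[1.2709 -0.1319; -0.1319 0.4156]  K=[-0.6959 -0.0262; -0.2829 0.2044]  nu=[2.3314, -1.0121]  x^+=[1.5571, 2.4861]  P^+=[0.2701 0.1208; 0.1208 0.4498]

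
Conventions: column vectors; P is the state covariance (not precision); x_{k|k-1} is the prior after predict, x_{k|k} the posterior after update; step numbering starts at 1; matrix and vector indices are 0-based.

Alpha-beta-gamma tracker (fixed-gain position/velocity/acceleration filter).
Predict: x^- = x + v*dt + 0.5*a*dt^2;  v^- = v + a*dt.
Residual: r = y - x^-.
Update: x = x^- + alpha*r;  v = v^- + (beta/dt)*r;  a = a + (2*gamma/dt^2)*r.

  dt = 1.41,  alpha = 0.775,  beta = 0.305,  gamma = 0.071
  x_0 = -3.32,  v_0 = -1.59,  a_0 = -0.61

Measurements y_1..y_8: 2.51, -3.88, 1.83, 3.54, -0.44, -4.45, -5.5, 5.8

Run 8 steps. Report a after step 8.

a_post = 0.5604

step 1: x_pred=-6.1683  r=8.6783  x^+=0.5574  v^+=-0.5729  a^+=0.0098
step 2: x_pred=-0.2406  r=-3.6394  x^+=-3.0611  v^+=-1.3463  a^+=-0.2501
step 3: x_pred=-5.2080  r=7.0380  x^+=0.2465  v^+=-0.1765  a^+=0.2526
step 4: x_pred=0.2487  r=3.2913  x^+=2.7995  v^+=0.8916  a^+=0.4877
step 5: x_pred=4.5414  r=-4.9814  x^+=0.6808  v^+=0.5017  a^+=0.1319
step 6: x_pred=1.5193  r=-5.9693  x^+=-3.1069  v^+=-0.6036  a^+=-0.2945
step 7: x_pred=-4.2507  r=-1.2493  x^+=-5.2189  v^+=-1.2891  a^+=-0.3837
step 8: x_pred=-7.4179  r=13.2179  x^+=2.8260  v^+=1.0291  a^+=0.5604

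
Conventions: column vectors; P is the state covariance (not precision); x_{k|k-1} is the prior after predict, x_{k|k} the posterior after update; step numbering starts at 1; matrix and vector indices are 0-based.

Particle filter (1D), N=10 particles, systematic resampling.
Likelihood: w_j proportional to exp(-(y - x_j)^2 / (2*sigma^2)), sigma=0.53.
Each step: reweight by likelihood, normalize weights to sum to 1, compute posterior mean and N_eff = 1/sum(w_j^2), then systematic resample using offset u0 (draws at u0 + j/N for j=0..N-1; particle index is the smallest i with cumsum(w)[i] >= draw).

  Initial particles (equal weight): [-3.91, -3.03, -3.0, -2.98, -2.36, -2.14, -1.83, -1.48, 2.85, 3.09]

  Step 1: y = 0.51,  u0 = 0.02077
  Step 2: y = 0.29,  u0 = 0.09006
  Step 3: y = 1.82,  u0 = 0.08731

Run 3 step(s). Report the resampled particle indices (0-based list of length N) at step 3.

resampled_idx = [0, 1, 2, 3, 4, 5, 6, 7, 8, 9]

step 1: w=[0.0000, 0.0000, 0.0000, 0.0000, 0.0004, 0.0037, 0.0587, 0.8713, 0.0587, 0.0072]  mean=-1.2165  Neff=1.3054  idx=[6, 7, 7, 7, 7, 7, 7, 7, 7, 7]
step 2: w=[0.0098, 0.1100, 0.1100, 0.1100, 0.1100, 0.1100, 0.1100, 0.1100, 0.1100, 0.1100]  mean=-1.4834  Neff=9.1701  idx=[1, 2, 3, 4, 5, 6, 7, 8, 9, 9]
step 3: w=[0.1000, 0.1000, 0.1000, 0.1000, 0.1000, 0.1000, 0.1000, 0.1000, 0.1000, 0.1000]  mean=-1.4800  Neff=10.0000  idx=[0, 1, 2, 3, 4, 5, 6, 7, 8, 9]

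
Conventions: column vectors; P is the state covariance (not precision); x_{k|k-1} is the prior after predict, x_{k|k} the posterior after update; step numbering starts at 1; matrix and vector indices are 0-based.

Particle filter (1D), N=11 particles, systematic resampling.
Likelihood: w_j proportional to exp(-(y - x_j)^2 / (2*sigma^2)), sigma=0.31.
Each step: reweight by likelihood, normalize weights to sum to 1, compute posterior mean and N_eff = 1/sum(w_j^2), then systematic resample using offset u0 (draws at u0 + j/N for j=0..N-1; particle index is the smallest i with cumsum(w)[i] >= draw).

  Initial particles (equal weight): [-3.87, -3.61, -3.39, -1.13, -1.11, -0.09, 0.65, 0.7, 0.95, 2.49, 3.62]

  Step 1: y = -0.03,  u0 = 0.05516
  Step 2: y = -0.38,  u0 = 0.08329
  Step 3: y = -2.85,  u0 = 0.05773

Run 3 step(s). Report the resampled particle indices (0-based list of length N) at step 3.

step 1: w=[0.0000, 0.0000, 0.0000, 0.0016, 0.0020, 0.8571, 0.0788, 0.0546, 0.0059, 0.0000, 0.0000]  mean=0.0138  Neff=1.3443  idx=[5, 5, 5, 5, 5, 5, 5, 5, 5, 6, 7]
step 2: w=[0.1110, 0.1110, 0.1110, 0.1110, 0.1110, 0.1110, 0.1110, 0.1110, 0.1110, 0.0007, 0.0004]  mean=-0.0892  Neff=9.0195  idx=[0, 1, 2, 3, 4, 4, 5, 6, 7, 8, 8]
step 3: w=[0.0909, 0.0909, 0.0909, 0.0909, 0.0909, 0.0909, 0.0909, 0.0909, 0.0909, 0.0909, 0.0909]  mean=-0.0900  Neff=11.0000  idx=[0, 1, 2, 3, 4, 5, 6, 7, 8, 9, 10]

resampled_idx = [0, 1, 2, 3, 4, 5, 6, 7, 8, 9, 10]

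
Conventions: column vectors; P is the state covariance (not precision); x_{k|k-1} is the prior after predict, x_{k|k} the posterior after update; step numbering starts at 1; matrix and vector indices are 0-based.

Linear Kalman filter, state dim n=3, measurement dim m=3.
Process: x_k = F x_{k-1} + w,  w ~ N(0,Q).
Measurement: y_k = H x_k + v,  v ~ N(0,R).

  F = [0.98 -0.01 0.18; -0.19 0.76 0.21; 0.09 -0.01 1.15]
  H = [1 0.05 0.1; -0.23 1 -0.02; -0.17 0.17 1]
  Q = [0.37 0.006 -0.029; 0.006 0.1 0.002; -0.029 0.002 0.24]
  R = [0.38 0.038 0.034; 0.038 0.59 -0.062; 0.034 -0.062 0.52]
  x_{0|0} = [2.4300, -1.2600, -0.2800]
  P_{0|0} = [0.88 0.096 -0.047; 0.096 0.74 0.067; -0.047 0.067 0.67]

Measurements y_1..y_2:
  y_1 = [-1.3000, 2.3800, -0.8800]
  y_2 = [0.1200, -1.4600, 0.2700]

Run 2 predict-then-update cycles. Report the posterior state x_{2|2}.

x_post = [-0.0516, -0.2160, -0.1853]

step 1: x^-=[2.3436, -1.4781, -0.0907]  P^-=[1.2182 -0.0655 0.1317; -0.0655 0.5862 0.2177; 0.1317 0.2177 1.1218]  S=[1.6329 -0.2640 0.0776; -0.2640 1.2637 0.2636; 0.0776 0.2636 1.7270]  K=[0.7379 -0.1076 -0.0668; 0.0600 0.4604 0.1172; 0.1288 0.0221 0.6489]  nu=[-3.5606, 4.3953, -0.1396]  x^+=[-0.7472, 0.3154, -0.5429]  P^+=[0.2687 0.0313 0.0374; 0.0313 0.2737 -0.0068; 0.0374 -0.0068 0.3479]
step 2: x^-=[-0.8332, 0.2677, -0.6947]  P^-=[0.6520 -0.0041 0.1092; -0.0041 0.2690 0.0682; 0.1092 0.0682 0.7102]  S=[1.0619 -0.1019 0.1078; -0.1019 0.8939 0.0391; 0.1078 0.0391 1.2431]  K=[0.6196 -0.1018 -0.0524; 0.0360 0.3010 0.0796; 0.1187 0.0216 0.5547]  nu=[1.0092, -1.9332, 0.7776]  x^+=[-0.0516, -0.2160, -0.1853]  P^+=[0.2253 0.0192 0.0352; 0.0192 0.1784 -0.0031; 0.0352 -0.0031 0.2977]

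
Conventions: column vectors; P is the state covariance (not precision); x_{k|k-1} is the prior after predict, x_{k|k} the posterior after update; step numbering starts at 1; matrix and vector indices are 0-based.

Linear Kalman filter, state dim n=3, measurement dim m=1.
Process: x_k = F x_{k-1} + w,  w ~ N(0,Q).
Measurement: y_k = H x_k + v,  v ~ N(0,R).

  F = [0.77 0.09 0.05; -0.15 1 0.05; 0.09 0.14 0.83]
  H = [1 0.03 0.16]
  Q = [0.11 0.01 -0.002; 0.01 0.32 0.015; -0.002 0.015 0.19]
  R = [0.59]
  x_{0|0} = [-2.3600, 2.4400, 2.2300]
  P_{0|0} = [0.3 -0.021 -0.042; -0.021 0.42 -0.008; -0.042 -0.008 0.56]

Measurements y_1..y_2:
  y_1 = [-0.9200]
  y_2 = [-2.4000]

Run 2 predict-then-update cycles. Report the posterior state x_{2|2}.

step 1: x^-=[-1.4861, 2.9055, 1.9801]  P^-=[0.2865 -0.0031 0.0172; -0.0031 0.7543 0.0899; 0.0172 0.0899 0.5778]  S=[0.8981]  K=[0.3219; 0.0378; 0.1251]  nu=[0.1621]  x^+=[-1.4339, 2.9116, 2.0004]  P^+=[0.1934 -0.0140 -0.0190; -0.0140 0.7530 0.0856; -0.0190 0.0856 0.5637]
step 2: x^-=[-0.7420, 3.2267, 1.9389]  P^-=[0.2295 0.0503 0.0375; 0.0503 1.0918 0.2142; 0.0375 0.2142 0.6114]  S=[0.8532]  K=[0.2778; 0.1375; 0.1661]  nu=[-2.0650]  x^+=[-1.3157, 2.9427, 1.5959]  P^+=[0.1637 0.0177 -0.0019; 0.0177 1.0757 0.1947; -0.0019 0.1947 0.5879]

x_post = [-1.3157, 2.9427, 1.5959]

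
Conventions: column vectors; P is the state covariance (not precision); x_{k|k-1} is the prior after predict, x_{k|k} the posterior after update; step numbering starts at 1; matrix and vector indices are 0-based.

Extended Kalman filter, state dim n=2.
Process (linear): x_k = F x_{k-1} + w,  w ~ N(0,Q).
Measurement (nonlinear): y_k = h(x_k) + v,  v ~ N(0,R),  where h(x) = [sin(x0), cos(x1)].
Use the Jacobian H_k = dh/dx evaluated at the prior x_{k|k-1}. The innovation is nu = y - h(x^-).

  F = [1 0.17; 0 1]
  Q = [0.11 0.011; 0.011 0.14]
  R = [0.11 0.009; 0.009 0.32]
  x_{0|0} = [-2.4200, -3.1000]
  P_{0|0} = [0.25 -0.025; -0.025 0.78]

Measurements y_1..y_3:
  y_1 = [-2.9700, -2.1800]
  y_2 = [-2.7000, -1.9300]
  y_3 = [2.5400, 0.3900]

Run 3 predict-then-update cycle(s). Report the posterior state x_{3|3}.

x_post = [-5.0370, -5.2187]

step 1: x^-=[-2.9470, -3.1000]  P^-=[0.3740 0.1186; 0.1186 0.9200]  H_jac=[-0.9811 0.0000; 0.0000 0.0416]  S=[0.4701 0.0042; 0.0042 0.3216]  K=[-0.7809 0.0254; -0.2486 0.1222]  nu=[-2.7766, -1.1809]  x^+=[-0.8086, -2.5539]  P^+=[0.0873 0.0268; 0.0268 0.8864]
step 2: x^-=[-1.2428, -2.5539]  P^-=[0.2320 0.1884; 0.1884 1.0264]  H_jac=[0.3221 0.0000; 0.0000 0.5544]  S=[0.1341 0.0427; 0.0427 0.6355]  K=[0.5162 0.1298; 0.1715 0.8839]  nu=[-1.7533, -1.0978]  x^+=[-2.2903, -3.8250]  P^+=[0.1799 0.0833; 0.0833 0.5130]
step 3: x^-=[-2.9406, -3.8250]  P^-=[0.3330 0.1815; 0.1815 0.6530]  H_jac=[-0.9799 0.0000; 0.0000 -0.6315]  S=[0.4298 0.1213; 0.1213 0.5804]  K=[-0.7477 -0.0412; -0.2266 -0.6631]  nu=[2.7397, 1.1654]  x^+=[-5.0370, -5.2187]  P^+=[0.0843 0.0315; 0.0315 0.3393]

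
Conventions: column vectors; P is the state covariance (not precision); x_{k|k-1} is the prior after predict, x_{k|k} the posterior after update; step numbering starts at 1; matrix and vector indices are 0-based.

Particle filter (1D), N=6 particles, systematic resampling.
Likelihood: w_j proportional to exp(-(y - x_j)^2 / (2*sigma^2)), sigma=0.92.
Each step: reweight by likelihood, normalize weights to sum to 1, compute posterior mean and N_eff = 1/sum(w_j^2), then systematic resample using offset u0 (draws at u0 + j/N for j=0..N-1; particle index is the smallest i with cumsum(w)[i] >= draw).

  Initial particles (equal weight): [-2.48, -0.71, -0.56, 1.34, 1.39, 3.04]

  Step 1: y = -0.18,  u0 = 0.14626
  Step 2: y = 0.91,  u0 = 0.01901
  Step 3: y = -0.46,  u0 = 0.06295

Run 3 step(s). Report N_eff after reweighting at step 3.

step 1: w=[0.0191, 0.3683, 0.3992, 0.1111, 0.1014, 0.0010]  mean=-0.2398  Neff=3.1446  idx=[1, 1, 2, 2, 3, 4]
step 2: w=[0.0771, 0.0771, 0.1014, 0.1014, 0.3258, 0.3172]  mean=0.6544  Neff=4.1804  idx=[0, 2, 3, 4, 5, 5]
step 3: w=[0.2865, 0.2955, 0.2955, 0.0438, 0.0394, 0.0394]  mean=-0.3662  Neff=3.8210  idx=[0, 0, 1, 1, 2, 3]

N_eff = 3.8210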